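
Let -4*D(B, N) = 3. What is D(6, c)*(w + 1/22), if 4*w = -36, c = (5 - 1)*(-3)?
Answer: 591/88 ≈ 6.7159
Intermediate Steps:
c = -12 (c = 4*(-3) = -12)
w = -9 (w = (¼)*(-36) = -9)
D(B, N) = -¾ (D(B, N) = -¼*3 = -¾)
D(6, c)*(w + 1/22) = -3*(-9 + 1/22)/4 = -¾*(-197/22) = 591/88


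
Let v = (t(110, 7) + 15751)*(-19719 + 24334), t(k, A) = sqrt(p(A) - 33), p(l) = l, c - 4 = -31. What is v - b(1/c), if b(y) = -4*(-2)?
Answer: 72690857 + 4615*I*sqrt(26) ≈ 7.2691e+7 + 23532.0*I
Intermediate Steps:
c = -27 (c = 4 - 31 = -27)
t(k, A) = sqrt(-33 + A) (t(k, A) = sqrt(A - 33) = sqrt(-33 + A))
b(y) = 8
v = 72690865 + 4615*I*sqrt(26) (v = (sqrt(-33 + 7) + 15751)*(-19719 + 24334) = (sqrt(-26) + 15751)*4615 = (I*sqrt(26) + 15751)*4615 = (15751 + I*sqrt(26))*4615 = 72690865 + 4615*I*sqrt(26) ≈ 7.2691e+7 + 23532.0*I)
v - b(1/c) = (72690865 + 4615*I*sqrt(26)) - 1*8 = (72690865 + 4615*I*sqrt(26)) - 8 = 72690857 + 4615*I*sqrt(26)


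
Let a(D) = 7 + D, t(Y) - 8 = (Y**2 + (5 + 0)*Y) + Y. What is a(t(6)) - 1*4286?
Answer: -4199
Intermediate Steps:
t(Y) = 8 + Y**2 + 6*Y (t(Y) = 8 + ((Y**2 + (5 + 0)*Y) + Y) = 8 + ((Y**2 + 5*Y) + Y) = 8 + (Y**2 + 6*Y) = 8 + Y**2 + 6*Y)
a(t(6)) - 1*4286 = (7 + (8 + 6**2 + 6*6)) - 1*4286 = (7 + (8 + 36 + 36)) - 4286 = (7 + 80) - 4286 = 87 - 4286 = -4199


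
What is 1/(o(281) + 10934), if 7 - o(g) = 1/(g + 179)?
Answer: 460/5032859 ≈ 9.1399e-5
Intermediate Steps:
o(g) = 7 - 1/(179 + g) (o(g) = 7 - 1/(g + 179) = 7 - 1/(179 + g))
1/(o(281) + 10934) = 1/((1252 + 7*281)/(179 + 281) + 10934) = 1/((1252 + 1967)/460 + 10934) = 1/((1/460)*3219 + 10934) = 1/(3219/460 + 10934) = 1/(5032859/460) = 460/5032859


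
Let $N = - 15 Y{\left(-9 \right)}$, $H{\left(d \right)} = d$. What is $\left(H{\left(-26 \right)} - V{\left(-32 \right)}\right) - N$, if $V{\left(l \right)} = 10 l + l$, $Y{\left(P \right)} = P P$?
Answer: $1541$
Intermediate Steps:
$Y{\left(P \right)} = P^{2}$
$V{\left(l \right)} = 11 l$
$N = -1215$ ($N = - 15 \left(-9\right)^{2} = \left(-15\right) 81 = -1215$)
$\left(H{\left(-26 \right)} - V{\left(-32 \right)}\right) - N = \left(-26 - 11 \left(-32\right)\right) - -1215 = \left(-26 - -352\right) + 1215 = \left(-26 + 352\right) + 1215 = 326 + 1215 = 1541$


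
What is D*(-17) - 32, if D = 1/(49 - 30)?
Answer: -625/19 ≈ -32.895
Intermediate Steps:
D = 1/19 ≈ 0.052632
D*(-17) - 32 = (1/19)*(-17) - 32 = -17/19 - 32 = -625/19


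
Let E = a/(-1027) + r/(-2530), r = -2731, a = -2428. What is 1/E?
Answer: 2598310/8947577 ≈ 0.29039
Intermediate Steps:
E = 8947577/2598310 (E = -2428/(-1027) - 2731/(-2530) = -2428*(-1/1027) - 2731*(-1/2530) = 2428/1027 + 2731/2530 = 8947577/2598310 ≈ 3.4436)
1/E = 1/(8947577/2598310) = 2598310/8947577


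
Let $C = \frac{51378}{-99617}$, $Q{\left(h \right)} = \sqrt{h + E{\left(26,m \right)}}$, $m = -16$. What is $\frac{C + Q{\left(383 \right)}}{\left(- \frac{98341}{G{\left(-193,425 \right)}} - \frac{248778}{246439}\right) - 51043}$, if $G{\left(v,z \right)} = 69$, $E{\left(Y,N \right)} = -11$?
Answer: $\frac{436823231499}{44439255714036799} - \frac{17004291 \sqrt{93}}{446101124447} \approx -0.00035776$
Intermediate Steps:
$Q{\left(h \right)} = \sqrt{-11 + h}$ ($Q{\left(h \right)} = \sqrt{h - 11} = \sqrt{-11 + h}$)
$C = - \frac{51378}{99617}$ ($C = 51378 \left(- \frac{1}{99617}\right) = - \frac{51378}{99617} \approx -0.51576$)
$\frac{C + Q{\left(383 \right)}}{\left(- \frac{98341}{G{\left(-193,425 \right)}} - \frac{248778}{246439}\right) - 51043} = \frac{- \frac{51378}{99617} + \sqrt{-11 + 383}}{\left(- \frac{98341}{69} - \frac{248778}{246439}\right) - 51043} = \frac{- \frac{51378}{99617} + \sqrt{372}}{\left(\left(-98341\right) \frac{1}{69} - \frac{248778}{246439}\right) - 51043} = \frac{- \frac{51378}{99617} + 2 \sqrt{93}}{\left(- \frac{98341}{69} - \frac{248778}{246439}\right) - 51043} = \frac{- \frac{51378}{99617} + 2 \sqrt{93}}{- \frac{24252223381}{17004291} - 51043} = \frac{- \frac{51378}{99617} + 2 \sqrt{93}}{- \frac{892202248894}{17004291}} = \left(- \frac{51378}{99617} + 2 \sqrt{93}\right) \left(- \frac{17004291}{892202248894}\right) = \frac{436823231499}{44439255714036799} - \frac{17004291 \sqrt{93}}{446101124447}$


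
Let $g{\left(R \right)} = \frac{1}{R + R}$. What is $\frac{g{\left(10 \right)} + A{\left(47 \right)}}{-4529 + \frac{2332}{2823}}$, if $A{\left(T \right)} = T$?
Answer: $- \frac{2656443}{255660700} \approx -0.010391$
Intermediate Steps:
$g{\left(R \right)} = \frac{1}{2 R}$
$\frac{g{\left(10 \right)} + A{\left(47 \right)}}{-4529 + \frac{2332}{2823}} = \frac{\frac{1}{2 \cdot 10} + 47}{-4529 + \frac{2332}{2823}} = \frac{\frac{1}{2} \cdot \frac{1}{10} + 47}{-4529 + 2332 \cdot \frac{1}{2823}} = \frac{\frac{1}{20} + 47}{-4529 + \frac{2332}{2823}} = \frac{941}{20 \left(- \frac{12783035}{2823}\right)} = \frac{941}{20} \left(- \frac{2823}{12783035}\right) = - \frac{2656443}{255660700}$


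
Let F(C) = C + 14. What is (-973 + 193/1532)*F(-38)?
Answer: 8942658/383 ≈ 23349.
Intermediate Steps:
F(C) = 14 + C
(-973 + 193/1532)*F(-38) = (-973 + 193/1532)*(14 - 38) = (-973 + 193*(1/1532))*(-24) = (-973 + 193/1532)*(-24) = -1490443/1532*(-24) = 8942658/383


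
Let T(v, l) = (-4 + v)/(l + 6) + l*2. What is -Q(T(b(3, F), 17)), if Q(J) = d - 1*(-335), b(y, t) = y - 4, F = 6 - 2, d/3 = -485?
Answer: 1120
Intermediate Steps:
d = -1455 (d = 3*(-485) = -1455)
F = 4
b(y, t) = -4 + y
T(v, l) = 2*l + (-4 + v)/(6 + l) (T(v, l) = (-4 + v)/(6 + l) + 2*l = 2*l + (-4 + v)/(6 + l))
Q(J) = -1120 (Q(J) = -1455 - 1*(-335) = -1455 + 335 = -1120)
-Q(T(b(3, F), 17)) = -1*(-1120) = 1120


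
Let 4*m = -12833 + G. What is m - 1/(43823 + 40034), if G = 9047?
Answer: -158741303/167714 ≈ -946.50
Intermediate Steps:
m = -1893/2 (m = (-12833 + 9047)/4 = (¼)*(-3786) = -1893/2 ≈ -946.50)
m - 1/(43823 + 40034) = -1893/2 - 1/(43823 + 40034) = -1893/2 - 1/83857 = -158741303/167714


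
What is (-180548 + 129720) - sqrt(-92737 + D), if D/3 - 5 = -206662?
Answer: -50828 - 2*I*sqrt(178177) ≈ -50828.0 - 844.22*I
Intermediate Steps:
D = -619971 (D = 15 + 3*(-206662) = 15 - 619986 = -619971)
(-180548 + 129720) - sqrt(-92737 + D) = (-180548 + 129720) - sqrt(-92737 - 619971) = -50828 - sqrt(-712708) = -50828 - 2*I*sqrt(178177)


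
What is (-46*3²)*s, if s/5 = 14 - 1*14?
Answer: 0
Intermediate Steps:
s = 0 (s = 5*(14 - 1*14) = 5*(14 - 14) = 5*0 = 0)
(-46*3²)*s = -46*3²*0 = -46*9*0 = -414*0 = 0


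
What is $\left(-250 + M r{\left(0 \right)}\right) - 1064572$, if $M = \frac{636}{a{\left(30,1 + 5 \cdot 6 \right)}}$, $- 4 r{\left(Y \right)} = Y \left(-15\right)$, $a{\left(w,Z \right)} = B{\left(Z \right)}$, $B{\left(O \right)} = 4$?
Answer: $-1064822$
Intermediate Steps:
$a{\left(w,Z \right)} = 4$
$r{\left(Y \right)} = \frac{15 Y}{4}$ ($r{\left(Y \right)} = - \frac{Y \left(-15\right)}{4} = - \frac{\left(-15\right) Y}{4} = \frac{15 Y}{4}$)
$M = 159$ ($M = \frac{636}{4} = 636 \cdot \frac{1}{4} = 159$)
$\left(-250 + M r{\left(0 \right)}\right) - 1064572 = \left(-250 + 159 \cdot \frac{15}{4} \cdot 0\right) - 1064572 = \left(-250 + 159 \cdot 0\right) - 1064572 = \left(-250 + 0\right) - 1064572 = -250 - 1064572 = -1064822$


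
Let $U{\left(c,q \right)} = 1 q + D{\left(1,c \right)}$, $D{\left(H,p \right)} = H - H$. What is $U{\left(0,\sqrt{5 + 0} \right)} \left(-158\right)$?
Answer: $- 158 \sqrt{5} \approx -353.3$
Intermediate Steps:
$D{\left(H,p \right)} = 0$
$U{\left(c,q \right)} = q$ ($U{\left(c,q \right)} = 1 q + 0 = q + 0 = q$)
$U{\left(0,\sqrt{5 + 0} \right)} \left(-158\right) = \sqrt{5 + 0} \left(-158\right) = \sqrt{5} \left(-158\right) = - 158 \sqrt{5}$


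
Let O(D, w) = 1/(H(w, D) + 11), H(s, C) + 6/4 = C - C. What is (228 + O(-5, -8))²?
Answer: 18783556/361 ≈ 52032.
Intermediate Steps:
H(s, C) = -3/2 (H(s, C) = -3/2 + (C - C) = -3/2 + 0 = -3/2)
O(D, w) = 2/19 (O(D, w) = 1/(-3/2 + 11) = 1/(19/2) = 2/19)
(228 + O(-5, -8))² = (228 + 2/19)² = (4334/19)² = 18783556/361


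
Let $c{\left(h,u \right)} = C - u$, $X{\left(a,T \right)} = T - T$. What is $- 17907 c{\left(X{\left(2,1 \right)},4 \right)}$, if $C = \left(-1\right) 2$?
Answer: $107442$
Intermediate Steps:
$X{\left(a,T \right)} = 0$
$C = -2$
$c{\left(h,u \right)} = -2 - u$
$- 17907 c{\left(X{\left(2,1 \right)},4 \right)} = - 17907 \left(-2 - 4\right) = \left(-17907\right) \left(-6\right) = 107442$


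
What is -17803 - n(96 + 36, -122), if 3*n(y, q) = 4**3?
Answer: -53473/3 ≈ -17824.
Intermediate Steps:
n(y, q) = 64/3 (n(y, q) = (1/3)*4**3 = (1/3)*64 = 64/3)
-17803 - n(96 + 36, -122) = -17803 - 1*64/3 = -17803 - 64/3 = -53473/3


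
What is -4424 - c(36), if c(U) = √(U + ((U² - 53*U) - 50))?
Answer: -4424 - I*√626 ≈ -4424.0 - 25.02*I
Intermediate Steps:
c(U) = √(-50 + U² - 52*U) (c(U) = √(U + (-50 + U² - 53*U)) = √(-50 + U² - 52*U))
-4424 - c(36) = -4424 - √(-50 + 36² - 52*36) = -4424 - √(-50 + 1296 - 1872) = -4424 - √(-626) = -4424 - I*√626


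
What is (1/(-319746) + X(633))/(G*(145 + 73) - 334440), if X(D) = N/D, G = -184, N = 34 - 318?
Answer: 10089833/8423225766704 ≈ 1.1979e-6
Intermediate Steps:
N = -284
X(D) = -284/D
(1/(-319746) + X(633))/(G*(145 + 73) - 334440) = (1/(-319746) - 284/633)/(-184*(145 + 73) - 334440) = (-1/319746 - 284*1/633)/(-184*218 - 334440) = (-1/319746 - 284/633)/(-40112 - 334440) = -10089833/22488802/(-374552) = -10089833/22488802*(-1/374552) = 10089833/8423225766704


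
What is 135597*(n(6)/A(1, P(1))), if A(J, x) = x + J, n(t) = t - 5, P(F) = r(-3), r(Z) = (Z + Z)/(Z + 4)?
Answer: -135597/5 ≈ -27119.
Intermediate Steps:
r(Z) = 2*Z/(4 + Z) (r(Z) = (2*Z)/(4 + Z) = 2*Z/(4 + Z))
P(F) = -6 (P(F) = 2*(-3)/(4 - 3) = 2*(-3)/1 = 2*(-3)*1 = -6)
n(t) = -5 + t
A(J, x) = J + x
135597*(n(6)/A(1, P(1))) = 135597*((-5 + 6)/(1 - 6)) = 135597*(1/(-5)) = 135597*(1*(-1/5)) = 135597*(-1/5) = -135597/5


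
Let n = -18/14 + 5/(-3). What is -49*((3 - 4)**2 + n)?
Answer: 287/3 ≈ 95.667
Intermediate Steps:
n = -62/21 (n = -18*1/14 + 5*(-1/3) = -9/7 - 5/3 = -62/21 ≈ -2.9524)
-49*((3 - 4)**2 + n) = -49*((3 - 4)**2 - 62/21) = -49*((-1)**2 - 62/21) = -49*(1 - 62/21) = -49*(-41/21) = 287/3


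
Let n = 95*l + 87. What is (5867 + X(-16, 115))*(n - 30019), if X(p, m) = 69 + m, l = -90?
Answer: -232854582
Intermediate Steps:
n = -8463 (n = 95*(-90) + 87 = -8550 + 87 = -8463)
(5867 + X(-16, 115))*(n - 30019) = (5867 + (69 + 115))*(-8463 - 30019) = (5867 + 184)*(-38482) = 6051*(-38482) = -232854582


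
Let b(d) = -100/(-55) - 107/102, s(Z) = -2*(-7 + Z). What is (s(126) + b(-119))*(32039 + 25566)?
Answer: -15332895665/1122 ≈ -1.3666e+7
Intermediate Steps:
s(Z) = 14 - 2*Z
b(d) = 863/1122 (b(d) = -100*(-1/55) - 107*1/102 = 20/11 - 107/102 = 863/1122)
(s(126) + b(-119))*(32039 + 25566) = ((14 - 2*126) + 863/1122)*(32039 + 25566) = ((14 - 252) + 863/1122)*57605 = (-238 + 863/1122)*57605 = -266173/1122*57605 = -15332895665/1122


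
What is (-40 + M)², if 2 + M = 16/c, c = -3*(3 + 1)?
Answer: 16900/9 ≈ 1877.8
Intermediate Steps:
c = -12 (c = -3*4 = -12)
M = -10/3 (M = -2 + 16/(-12) = -2 + 16*(-1/12) = -2 - 4/3 = -10/3 ≈ -3.3333)
(-40 + M)² = (-40 - 10/3)² = (-130/3)² = 16900/9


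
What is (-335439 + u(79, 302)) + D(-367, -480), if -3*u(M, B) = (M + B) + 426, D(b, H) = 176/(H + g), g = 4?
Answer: -39949296/119 ≈ -3.3571e+5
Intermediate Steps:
D(b, H) = 176/(4 + H) (D(b, H) = 176/(H + 4) = 176/(4 + H))
u(M, B) = -142 - B/3 - M/3 (u(M, B) = -((M + B) + 426)/3 = -((B + M) + 426)/3 = -(426 + B + M)/3 = -142 - B/3 - M/3)
(-335439 + u(79, 302)) + D(-367, -480) = (-335439 + (-142 - ⅓*302 - ⅓*79)) + 176/(4 - 480) = (-335439 + (-142 - 302/3 - 79/3)) + 176/(-476) = (-335439 - 269) + 176*(-1/476) = -335708 - 44/119 = -39949296/119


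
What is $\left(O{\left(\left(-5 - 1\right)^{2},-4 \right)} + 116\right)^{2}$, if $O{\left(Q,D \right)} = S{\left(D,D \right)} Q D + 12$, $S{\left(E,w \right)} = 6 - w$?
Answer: $1721344$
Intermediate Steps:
$O{\left(Q,D \right)} = 12 + D Q \left(6 - D\right)$ ($O{\left(Q,D \right)} = \left(6 - D\right) Q D + 12 = Q \left(6 - D\right) D + 12 = D Q \left(6 - D\right) + 12 = 12 + D Q \left(6 - D\right)$)
$\left(O{\left(\left(-5 - 1\right)^{2},-4 \right)} + 116\right)^{2} = \left(\left(12 - - 4 \left(-5 - 1\right)^{2} \left(-6 - 4\right)\right) + 116\right)^{2} = \left(\left(12 - \left(-4\right) \left(-6\right)^{2} \left(-10\right)\right) + 116\right)^{2} = \left(\left(12 - \left(-4\right) 36 \left(-10\right)\right) + 116\right)^{2} = \left(\left(12 - 1440\right) + 116\right)^{2} = \left(-1428 + 116\right)^{2} = \left(-1312\right)^{2} = 1721344$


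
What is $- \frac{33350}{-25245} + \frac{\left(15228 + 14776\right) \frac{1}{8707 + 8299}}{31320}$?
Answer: $\frac{2990555317}{2263668660} \approx 1.3211$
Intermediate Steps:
$- \frac{33350}{-25245} + \frac{\left(15228 + 14776\right) \frac{1}{8707 + 8299}}{31320} = \left(-33350\right) \left(- \frac{1}{25245}\right) + \frac{30004}{17006} \cdot \frac{1}{31320} = \frac{6670}{5049} + 30004 \cdot \frac{1}{17006} \cdot \frac{1}{31320} = \frac{6670}{5049} + \frac{15002}{8503} \cdot \frac{1}{31320} = \frac{6670}{5049} + \frac{7501}{133156980} = \frac{2990555317}{2263668660}$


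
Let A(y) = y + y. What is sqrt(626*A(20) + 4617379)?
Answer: sqrt(4642419) ≈ 2154.6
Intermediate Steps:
A(y) = 2*y
sqrt(626*A(20) + 4617379) = sqrt(626*(2*20) + 4617379) = sqrt(626*40 + 4617379) = sqrt(25040 + 4617379) = sqrt(4642419)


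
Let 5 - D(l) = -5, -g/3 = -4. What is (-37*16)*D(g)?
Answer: -5920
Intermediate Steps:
g = 12 (g = -3*(-4) = 12)
D(l) = 10 (D(l) = 5 - 1*(-5) = 5 + 5 = 10)
(-37*16)*D(g) = -37*16*10 = -592*10 = -5920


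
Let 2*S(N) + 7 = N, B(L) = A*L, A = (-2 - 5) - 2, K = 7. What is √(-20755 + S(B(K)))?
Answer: 3*I*√2310 ≈ 144.19*I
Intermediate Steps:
A = -9 (A = -7 - 2 = -9)
B(L) = -9*L
S(N) = -7/2 + N/2
√(-20755 + S(B(K))) = √(-20755 + (-7/2 + (-9*7)/2)) = √(-20755 + (-7/2 + (½)*(-63))) = √(-20755 + (-7/2 - 63/2)) = √(-20755 - 35) = √(-20790) = 3*I*√2310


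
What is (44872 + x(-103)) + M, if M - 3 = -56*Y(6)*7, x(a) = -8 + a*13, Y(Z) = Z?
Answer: 41176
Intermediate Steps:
x(a) = -8 + 13*a
M = -2349 (M = 3 - 56*6*7 = 3 - 336*7 = 3 - 2352 = -2349)
(44872 + x(-103)) + M = (44872 + (-8 + 13*(-103))) - 2349 = (44872 + (-8 - 1339)) - 2349 = (44872 - 1347) - 2349 = 43525 - 2349 = 41176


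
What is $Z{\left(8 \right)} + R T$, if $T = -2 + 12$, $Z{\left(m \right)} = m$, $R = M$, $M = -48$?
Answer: $-472$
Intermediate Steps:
$R = -48$
$T = 10$
$Z{\left(8 \right)} + R T = 8 - 480 = -472$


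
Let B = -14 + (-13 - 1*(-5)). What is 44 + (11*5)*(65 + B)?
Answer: 2409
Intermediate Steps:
B = -22 (B = -14 + (-13 + 5) = -14 - 8 = -22)
44 + (11*5)*(65 + B) = 44 + (11*5)*(65 - 22) = 44 + 55*43 = 44 + 2365 = 2409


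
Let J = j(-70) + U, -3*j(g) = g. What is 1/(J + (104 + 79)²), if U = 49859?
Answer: 3/250114 ≈ 1.1995e-5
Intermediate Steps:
j(g) = -g/3
J = 149647/3 (J = -⅓*(-70) + 49859 = 70/3 + 49859 = 149647/3 ≈ 49882.)
1/(J + (104 + 79)²) = 1/(149647/3 + (104 + 79)²) = 1/(149647/3 + 183²) = 1/(149647/3 + 33489) = 1/(250114/3) = 3/250114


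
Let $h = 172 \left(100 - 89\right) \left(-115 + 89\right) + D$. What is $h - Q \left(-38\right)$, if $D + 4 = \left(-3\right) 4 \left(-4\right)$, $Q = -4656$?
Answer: $-226076$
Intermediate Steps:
$D = 44$ ($D = -4 + \left(-3\right) 4 \left(-4\right) = -4 - -48 = -4 + 48 = 44$)
$h = -49148$ ($h = 172 \left(100 - 89\right) \left(-115 + 89\right) + 44 = 172 \cdot 11 \left(-26\right) + 44 = 172 \left(-286\right) + 44 = -49192 + 44 = -49148$)
$h - Q \left(-38\right) = -49148 - \left(-4656\right) \left(-38\right) = -49148 - 176928 = -226076$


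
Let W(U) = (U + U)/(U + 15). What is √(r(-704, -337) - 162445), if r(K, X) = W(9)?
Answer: I*√649777/2 ≈ 403.04*I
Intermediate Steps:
W(U) = 2*U/(15 + U) (W(U) = (2*U)/(15 + U) = 2*U/(15 + U))
r(K, X) = ¾ (r(K, X) = 2*9/(15 + 9) = 2*9/24 = 2*9*(1/24) = ¾)
√(r(-704, -337) - 162445) = √(¾ - 162445) = √(-649777/4) = I*√649777/2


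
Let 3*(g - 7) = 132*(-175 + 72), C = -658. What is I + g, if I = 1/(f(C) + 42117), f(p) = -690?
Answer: -187457174/41427 ≈ -4525.0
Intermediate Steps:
I = 1/41427 (I = 1/(-690 + 42117) = 1/41427 ≈ 2.4139e-5)
g = -4525 (g = 7 + (132*(-175 + 72))/3 = 7 + (132*(-103))/3 = 7 + (1/3)*(-13596) = 7 - 4532 = -4525)
I + g = 1/41427 - 4525 = -187457174/41427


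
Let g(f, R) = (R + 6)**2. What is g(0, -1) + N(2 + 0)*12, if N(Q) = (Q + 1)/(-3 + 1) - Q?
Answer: -17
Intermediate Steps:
g(f, R) = (6 + R)**2
N(Q) = -1/2 - 3*Q/2 (N(Q) = (1 + Q)/(-2) - Q = (1 + Q)*(-1/2) - Q = (-1/2 - Q/2) - Q = -1/2 - 3*Q/2)
g(0, -1) + N(2 + 0)*12 = (6 - 1)**2 + (-1/2 - 3*(2 + 0)/2)*12 = 5**2 + (-1/2 - 3/2*2)*12 = 25 + (-1/2 - 3)*12 = 25 - 7/2*12 = 25 - 42 = -17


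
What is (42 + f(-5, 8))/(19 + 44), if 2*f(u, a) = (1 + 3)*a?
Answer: 58/63 ≈ 0.92064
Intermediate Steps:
f(u, a) = 2*a (f(u, a) = ((1 + 3)*a)/2 = (4*a)/2 = 2*a)
(42 + f(-5, 8))/(19 + 44) = (42 + 2*8)/(19 + 44) = (42 + 16)/63 = (1/63)*58 = 58/63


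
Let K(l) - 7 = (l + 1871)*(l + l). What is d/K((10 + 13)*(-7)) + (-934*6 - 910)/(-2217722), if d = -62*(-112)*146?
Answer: -160342363989/87221897399 ≈ -1.8383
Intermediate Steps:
d = 1013824 (d = 6944*146 = 1013824)
K(l) = 7 + 2*l*(1871 + l) (K(l) = 7 + (l + 1871)*(l + l) = 7 + (1871 + l)*(2*l) = 7 + 2*l*(1871 + l))
d/K((10 + 13)*(-7)) + (-934*6 - 910)/(-2217722) = 1013824/(7 + 2*((10 + 13)*(-7))² + 3742*((10 + 13)*(-7))) + (-934*6 - 910)/(-2217722) = 1013824/(7 + 2*(23*(-7))² + 3742*(23*(-7))) + (-5604 - 910)*(-1/2217722) = 1013824/(7 + 2*(-161)² + 3742*(-161)) - 6514*(-1/2217722) = 1013824/(7 + 2*25921 - 602462) + 3257/1108861 = 1013824/(7 + 51842 - 602462) + 3257/1108861 = 1013824/(-550613) + 3257/1108861 = 1013824*(-1/550613) + 3257/1108861 = -144832/78659 + 3257/1108861 = -160342363989/87221897399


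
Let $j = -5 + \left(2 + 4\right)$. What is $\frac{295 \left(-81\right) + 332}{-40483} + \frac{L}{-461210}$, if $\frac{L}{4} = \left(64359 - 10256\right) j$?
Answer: $\frac{1053242117}{9335582215} \approx 0.11282$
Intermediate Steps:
$j = 1$ ($j = -5 + 6 = 1$)
$L = 216412$ ($L = 4 \left(64359 - 10256\right) 1 = 4 \cdot 54103 \cdot 1 = 4 \cdot 54103 = 216412$)
$\frac{295 \left(-81\right) + 332}{-40483} + \frac{L}{-461210} = \frac{295 \left(-81\right) + 332}{-40483} + \frac{216412}{-461210} = \left(-23895 + 332\right) \left(- \frac{1}{40483}\right) + 216412 \left(- \frac{1}{461210}\right) = \left(-23563\right) \left(- \frac{1}{40483}\right) - \frac{108206}{230605} = \frac{23563}{40483} - \frac{108206}{230605} = \frac{1053242117}{9335582215}$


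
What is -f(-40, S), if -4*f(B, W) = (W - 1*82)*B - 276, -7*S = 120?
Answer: 6457/7 ≈ 922.43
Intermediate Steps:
S = -120/7 (S = -1/7*120 = -120/7 ≈ -17.143)
f(B, W) = 69 - B*(-82 + W)/4 (f(B, W) = -((W - 1*82)*B - 276)/4 = -((W - 82)*B - 276)/4 = -((-82 + W)*B - 276)/4 = -(B*(-82 + W) - 276)/4 = -(-276 + B*(-82 + W))/4 = 69 - B*(-82 + W)/4)
-f(-40, S) = -(69 + (41/2)*(-40) - 1/4*(-40)*(-120/7)) = -(69 - 820 - 1200/7) = -1*(-6457/7) = 6457/7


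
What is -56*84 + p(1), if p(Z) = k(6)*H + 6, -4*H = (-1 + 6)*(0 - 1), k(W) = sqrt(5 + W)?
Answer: -4698 + 5*sqrt(11)/4 ≈ -4693.9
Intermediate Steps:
H = 5/4 (H = -(-1 + 6)*(0 - 1)/4 = -5*(-1)/4 = -1/4*(-5) = 5/4 ≈ 1.2500)
p(Z) = 6 + 5*sqrt(11)/4 (p(Z) = sqrt(5 + 6)*(5/4) + 6 = sqrt(11)*(5/4) + 6 = 5*sqrt(11)/4 + 6 = 6 + 5*sqrt(11)/4)
-56*84 + p(1) = -56*84 + (6 + 5*sqrt(11)/4) = -4704 + (6 + 5*sqrt(11)/4) = -4698 + 5*sqrt(11)/4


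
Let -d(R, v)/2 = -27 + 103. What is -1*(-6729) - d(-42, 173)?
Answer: 6881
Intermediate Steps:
d(R, v) = -152 (d(R, v) = -2*(-27 + 103) = -2*76 = -152)
-1*(-6729) - d(-42, 173) = -1*(-6729) - 1*(-152) = 6729 + 152 = 6881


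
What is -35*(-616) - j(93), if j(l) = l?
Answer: 21467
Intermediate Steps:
-35*(-616) - j(93) = -35*(-616) - 1*93 = 21560 - 93 = 21467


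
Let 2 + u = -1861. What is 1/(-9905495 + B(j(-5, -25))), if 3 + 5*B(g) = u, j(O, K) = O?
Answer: -5/49529341 ≈ -1.0095e-7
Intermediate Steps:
u = -1863 (u = -2 - 1861 = -1863)
B(g) = -1866/5 (B(g) = -⅗ + (⅕)*(-1863) = -⅗ - 1863/5 = -1866/5)
1/(-9905495 + B(j(-5, -25))) = 1/(-9905495 - 1866/5) = 1/(-49529341/5) = -5/49529341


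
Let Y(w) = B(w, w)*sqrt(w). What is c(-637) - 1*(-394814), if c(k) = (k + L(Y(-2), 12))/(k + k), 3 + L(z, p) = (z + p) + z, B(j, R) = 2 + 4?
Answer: 251496832/637 - 6*I*sqrt(2)/637 ≈ 3.9481e+5 - 0.013321*I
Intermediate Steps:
B(j, R) = 6
Y(w) = 6*sqrt(w)
L(z, p) = -3 + p + 2*z (L(z, p) = -3 + ((z + p) + z) = -3 + ((p + z) + z) = -3 + (p + 2*z) = -3 + p + 2*z)
c(k) = (9 + k + 12*I*sqrt(2))/(2*k) (c(k) = (k + (-3 + 12 + 2*(6*sqrt(-2))))/(k + k) = (k + (-3 + 12 + 2*(6*(I*sqrt(2)))))/((2*k)) = (k + (-3 + 12 + 2*(6*I*sqrt(2))))*(1/(2*k)) = (k + (-3 + 12 + 12*I*sqrt(2)))*(1/(2*k)) = (k + (9 + 12*I*sqrt(2)))*(1/(2*k)) = (9 + k + 12*I*sqrt(2))*(1/(2*k)) = (9 + k + 12*I*sqrt(2))/(2*k))
c(-637) - 1*(-394814) = (1/2)*(9 - 637 + 12*I*sqrt(2))/(-637) - 1*(-394814) = (1/2)*(-1/637)*(-628 + 12*I*sqrt(2)) + 394814 = (314/637 - 6*I*sqrt(2)/637) + 394814 = 251496832/637 - 6*I*sqrt(2)/637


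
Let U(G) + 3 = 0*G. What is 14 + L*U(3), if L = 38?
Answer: -100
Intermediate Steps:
U(G) = -3 (U(G) = -3 + 0*G = -3 + 0 = -3)
14 + L*U(3) = 14 + 38*(-3) = 14 - 114 = -100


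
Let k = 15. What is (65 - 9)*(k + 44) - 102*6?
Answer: 2692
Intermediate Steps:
(65 - 9)*(k + 44) - 102*6 = (65 - 9)*(15 + 44) - 102*6 = 56*59 - 612 = 3304 - 612 = 2692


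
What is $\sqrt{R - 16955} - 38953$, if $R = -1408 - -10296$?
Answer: $-38953 + i \sqrt{8067} \approx -38953.0 + 89.817 i$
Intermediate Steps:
$R = 8888$ ($R = -1408 + 10296 = 8888$)
$\sqrt{R - 16955} - 38953 = \sqrt{8888 - 16955} - 38953 = \sqrt{-8067} - 38953 = i \sqrt{8067} - 38953 = -38953 + i \sqrt{8067}$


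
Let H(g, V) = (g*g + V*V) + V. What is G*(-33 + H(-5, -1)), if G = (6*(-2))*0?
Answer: 0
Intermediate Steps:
H(g, V) = V + V² + g² (H(g, V) = (g² + V²) + V = (V² + g²) + V = V + V² + g²)
G = 0 (G = -12*0 = 0)
G*(-33 + H(-5, -1)) = 0*(-33 + (-1 + (-1)² + (-5)²)) = 0*(-33 + (-1 + 1 + 25)) = 0*(-33 + 25) = 0*(-8) = 0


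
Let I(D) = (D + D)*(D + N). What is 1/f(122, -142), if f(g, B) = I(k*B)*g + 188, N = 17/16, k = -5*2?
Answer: 1/492369923 ≈ 2.0310e-9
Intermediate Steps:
k = -10
N = 17/16 (N = 17*(1/16) = 17/16 ≈ 1.0625)
I(D) = 2*D*(17/16 + D) (I(D) = (D + D)*(D + 17/16) = (2*D)*(17/16 + D) = 2*D*(17/16 + D))
f(g, B) = 188 - 5*B*g*(17 - 160*B)/4 (f(g, B) = ((-10*B)*(17 + 16*(-10*B))/8)*g + 188 = ((-10*B)*(17 - 160*B)/8)*g + 188 = (-5*B*(17 - 160*B)/4)*g + 188 = -5*B*g*(17 - 160*B)/4 + 188 = 188 - 5*B*g*(17 - 160*B)/4)
1/f(122, -142) = 1/(188 + (5/4)*(-142)*122*(-17 + 160*(-142))) = 1/(188 + (5/4)*(-142)*122*(-17 - 22720)) = 1/(188 + (5/4)*(-142)*122*(-22737)) = 1/(188 + 492369735) = 1/492369923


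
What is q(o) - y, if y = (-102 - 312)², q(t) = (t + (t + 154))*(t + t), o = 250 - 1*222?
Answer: -159636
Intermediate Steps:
o = 28 (o = 250 - 222 = 28)
q(t) = 2*t*(154 + 2*t) (q(t) = (t + (154 + t))*(2*t) = (154 + 2*t)*(2*t) = 2*t*(154 + 2*t))
y = 171396 (y = (-414)² = 171396)
q(o) - y = 4*28*(77 + 28) - 1*171396 = 4*28*105 - 171396 = 11760 - 171396 = -159636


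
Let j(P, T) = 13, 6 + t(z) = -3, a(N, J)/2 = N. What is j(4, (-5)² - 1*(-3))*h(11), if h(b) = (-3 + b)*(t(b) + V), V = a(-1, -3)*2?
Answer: -1352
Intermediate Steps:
a(N, J) = 2*N
t(z) = -9 (t(z) = -6 - 3 = -9)
V = -4 (V = (2*(-1))*2 = -2*2 = -4)
h(b) = 39 - 13*b (h(b) = (-3 + b)*(-9 - 4) = (-3 + b)*(-13) = 39 - 13*b)
j(4, (-5)² - 1*(-3))*h(11) = 13*(39 - 13*11) = 13*(39 - 143) = 13*(-104) = -1352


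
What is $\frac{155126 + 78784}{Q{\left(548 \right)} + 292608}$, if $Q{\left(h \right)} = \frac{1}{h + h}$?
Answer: $\frac{256365360}{320698369} \approx 0.7994$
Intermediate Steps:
$Q{\left(h \right)} = \frac{1}{2 h}$
$\frac{155126 + 78784}{Q{\left(548 \right)} + 292608} = \frac{155126 + 78784}{\frac{1}{2 \cdot 548} + 292608} = \frac{233910}{\frac{1}{2} \cdot \frac{1}{548} + 292608} = \frac{233910}{\frac{1}{1096} + 292608} = \frac{233910}{\frac{320698369}{1096}} = 233910 \cdot \frac{1096}{320698369} = \frac{256365360}{320698369}$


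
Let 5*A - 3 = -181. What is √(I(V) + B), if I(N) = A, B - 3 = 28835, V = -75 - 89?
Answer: 2*√180015/5 ≈ 169.71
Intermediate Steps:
V = -164
B = 28838 (B = 3 + 28835 = 28838)
A = -178/5 (A = ⅗ + (⅕)*(-181) = ⅗ - 181/5 = -178/5 ≈ -35.600)
I(N) = -178/5
√(I(V) + B) = √(-178/5 + 28838) = √(144012/5) = 2*√180015/5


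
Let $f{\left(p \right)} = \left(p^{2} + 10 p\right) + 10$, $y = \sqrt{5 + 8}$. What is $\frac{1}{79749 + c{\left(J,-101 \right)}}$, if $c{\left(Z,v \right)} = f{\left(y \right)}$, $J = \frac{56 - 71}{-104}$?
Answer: $\frac{19943}{1590892671} - \frac{5 \sqrt{13}}{3181785342} \approx 1.253 \cdot 10^{-5}$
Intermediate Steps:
$J = \frac{15}{104}$ ($J = \left(-15\right) \left(- \frac{1}{104}\right) = \frac{15}{104} \approx 0.14423$)
$y = \sqrt{13} \approx 3.6056$
$f{\left(p \right)} = 10 + p^{2} + 10 p$
$c{\left(Z,v \right)} = 23 + 10 \sqrt{13}$ ($c{\left(Z,v \right)} = 10 + \left(\sqrt{13}\right)^{2} + 10 \sqrt{13} = 10 + 13 + 10 \sqrt{13} = 23 + 10 \sqrt{13}$)
$\frac{1}{79749 + c{\left(J,-101 \right)}} = \frac{1}{79749 + \left(23 + 10 \sqrt{13}\right)} = \frac{1}{79772 + 10 \sqrt{13}}$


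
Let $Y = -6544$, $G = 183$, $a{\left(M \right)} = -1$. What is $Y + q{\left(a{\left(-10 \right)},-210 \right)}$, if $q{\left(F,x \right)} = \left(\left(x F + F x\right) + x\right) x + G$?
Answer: $-50461$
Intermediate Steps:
$q{\left(F,x \right)} = 183 + x \left(x + 2 F x\right)$ ($q{\left(F,x \right)} = \left(\left(x F + F x\right) + x\right) x + 183 = \left(\left(F x + F x\right) + x\right) x + 183 = \left(2 F x + x\right) x + 183 = \left(x + 2 F x\right) x + 183 = x \left(x + 2 F x\right) + 183 = 183 + x \left(x + 2 F x\right)$)
$Y + q{\left(a{\left(-10 \right)},-210 \right)} = -6544 + \left(183 + \left(-210\right)^{2} + 2 \left(-1\right) \left(-210\right)^{2}\right) = -6544 + \left(183 + 44100 + 2 \left(-1\right) 44100\right) = -6544 + \left(183 + 44100 - 88200\right) = -6544 - 43917 = -50461$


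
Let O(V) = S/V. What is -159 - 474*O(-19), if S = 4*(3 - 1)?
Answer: 771/19 ≈ 40.579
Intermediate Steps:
S = 8 (S = 4*2 = 8)
O(V) = 8/V
-159 - 474*O(-19) = -159 - 3792/(-19) = -159 - 3792*(-1)/19 = -159 - 474*(-8/19) = -159 + 3792/19 = 771/19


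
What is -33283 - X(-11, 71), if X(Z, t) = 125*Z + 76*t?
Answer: -37304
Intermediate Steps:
X(Z, t) = 76*t + 125*Z
-33283 - X(-11, 71) = -33283 - (76*71 + 125*(-11)) = -33283 - (5396 - 1375) = -33283 - 1*4021 = -33283 - 4021 = -37304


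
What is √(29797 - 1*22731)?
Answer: √7066 ≈ 84.059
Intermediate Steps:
√(29797 - 1*22731) = √(29797 - 22731) = √7066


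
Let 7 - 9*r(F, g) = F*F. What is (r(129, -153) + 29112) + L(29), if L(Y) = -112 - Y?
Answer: 244105/9 ≈ 27123.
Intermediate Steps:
r(F, g) = 7/9 - F**2/9 (r(F, g) = 7/9 - F*F/9 = 7/9 - F**2/9)
(r(129, -153) + 29112) + L(29) = ((7/9 - 1/9*129**2) + 29112) + (-112 - 1*29) = ((7/9 - 1/9*16641) + 29112) + (-112 - 29) = ((7/9 - 1849) + 29112) - 141 = (-16634/9 + 29112) - 141 = 245374/9 - 141 = 244105/9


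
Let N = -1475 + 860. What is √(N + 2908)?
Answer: √2293 ≈ 47.885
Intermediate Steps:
N = -615
√(N + 2908) = √(-615 + 2908) = √2293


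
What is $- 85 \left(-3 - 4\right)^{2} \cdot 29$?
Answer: $-120785$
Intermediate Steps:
$- 85 \left(-3 - 4\right)^{2} \cdot 29 = - 85 \left(-7\right)^{2} \cdot 29 = \left(-85\right) 49 \cdot 29 = \left(-4165\right) 29 = -120785$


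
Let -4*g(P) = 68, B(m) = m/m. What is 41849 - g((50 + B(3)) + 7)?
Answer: 41866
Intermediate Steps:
B(m) = 1
g(P) = -17 (g(P) = -1/4*68 = -17)
41849 - g((50 + B(3)) + 7) = 41849 - 1*(-17) = 41849 + 17 = 41866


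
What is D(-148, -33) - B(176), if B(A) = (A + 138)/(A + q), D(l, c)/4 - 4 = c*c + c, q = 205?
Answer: 1615126/381 ≈ 4239.2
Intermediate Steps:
D(l, c) = 16 + 4*c + 4*c² (D(l, c) = 16 + 4*(c*c + c) = 16 + 4*(c² + c) = 16 + 4*(c + c²) = 16 + (4*c + 4*c²) = 16 + 4*c + 4*c²)
B(A) = (138 + A)/(205 + A) (B(A) = (A + 138)/(A + 205) = (138 + A)/(205 + A))
D(-148, -33) - B(176) = (16 + 4*(-33) + 4*(-33)²) - (138 + 176)/(205 + 176) = (16 - 132 + 4*1089) - 314/381 = (16 - 132 + 4356) - 314/381 = 4240 - 1*314/381 = 4240 - 314/381 = 1615126/381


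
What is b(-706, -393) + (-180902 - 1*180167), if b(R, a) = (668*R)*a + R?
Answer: 184980169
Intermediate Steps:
b(R, a) = R + 668*R*a (b(R, a) = 668*R*a + R = R + 668*R*a)
b(-706, -393) + (-180902 - 1*180167) = -706*(1 + 668*(-393)) + (-180902 - 1*180167) = -706*(1 - 262524) + (-180902 - 180167) = -706*(-262523) - 361069 = 185341238 - 361069 = 184980169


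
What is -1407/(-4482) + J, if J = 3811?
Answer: 5694103/1494 ≈ 3811.3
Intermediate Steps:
-1407/(-4482) + J = -1407/(-4482) + 3811 = -1407*(-1/4482) + 3811 = 469/1494 + 3811 = 5694103/1494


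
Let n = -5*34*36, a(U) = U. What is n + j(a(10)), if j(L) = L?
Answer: -6110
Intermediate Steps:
n = -6120 (n = -170*36 = -6120)
n + j(a(10)) = -6120 + 10 = -6110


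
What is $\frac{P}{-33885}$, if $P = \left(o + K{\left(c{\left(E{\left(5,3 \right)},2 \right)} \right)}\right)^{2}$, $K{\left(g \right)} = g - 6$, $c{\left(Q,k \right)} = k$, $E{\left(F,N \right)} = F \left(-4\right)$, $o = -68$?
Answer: $- \frac{192}{1255} \approx -0.15299$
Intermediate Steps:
$E{\left(F,N \right)} = - 4 F$
$K{\left(g \right)} = -6 + g$
$P = 5184$ ($P = \left(-68 + \left(-6 + 2\right)\right)^{2} = \left(-68 - 4\right)^{2} = \left(-72\right)^{2} = 5184$)
$\frac{P}{-33885} = \frac{5184}{-33885} = 5184 \left(- \frac{1}{33885}\right) = - \frac{192}{1255}$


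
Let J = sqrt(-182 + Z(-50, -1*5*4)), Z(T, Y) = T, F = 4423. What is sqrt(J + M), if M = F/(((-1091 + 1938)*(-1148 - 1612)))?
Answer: sqrt(-21363090 + 22582375200*I*sqrt(58))/106260 ≈ 2.7595 + 2.7598*I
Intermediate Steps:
M = -4423/2337720 (M = 4423/(((-1091 + 1938)*(-1148 - 1612))) = 4423/((847*(-2760))) = 4423/(-2337720) = 4423*(-1/2337720) = -4423/2337720 ≈ -0.0018920)
J = 2*I*sqrt(58) (J = sqrt(-182 - 50) = sqrt(-232) = 2*I*sqrt(58) ≈ 15.232*I)
sqrt(J + M) = sqrt(2*I*sqrt(58) - 4423/2337720) = sqrt(-4423/2337720 + 2*I*sqrt(58))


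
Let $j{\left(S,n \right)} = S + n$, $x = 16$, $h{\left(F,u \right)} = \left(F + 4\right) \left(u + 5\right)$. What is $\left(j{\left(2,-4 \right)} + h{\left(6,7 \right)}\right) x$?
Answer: $1888$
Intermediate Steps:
$h{\left(F,u \right)} = \left(4 + F\right) \left(5 + u\right)$
$\left(j{\left(2,-4 \right)} + h{\left(6,7 \right)}\right) x = \left(\left(2 - 4\right) + \left(20 + 4 \cdot 7 + 5 \cdot 6 + 6 \cdot 7\right)\right) 16 = \left(-2 + \left(20 + 28 + 30 + 42\right)\right) 16 = \left(-2 + 120\right) 16 = 118 \cdot 16 = 1888$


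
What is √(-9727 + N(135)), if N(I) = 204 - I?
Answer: I*√9658 ≈ 98.275*I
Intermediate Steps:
√(-9727 + N(135)) = √(-9727 + (204 - 1*135)) = √(-9727 + (204 - 135)) = √(-9727 + 69) = √(-9658) = I*√9658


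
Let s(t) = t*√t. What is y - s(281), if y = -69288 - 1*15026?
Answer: -84314 - 281*√281 ≈ -89024.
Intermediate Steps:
y = -84314 (y = -69288 - 15026 = -84314)
s(t) = t^(3/2)
y - s(281) = -84314 - 281^(3/2) = -84314 - 281*√281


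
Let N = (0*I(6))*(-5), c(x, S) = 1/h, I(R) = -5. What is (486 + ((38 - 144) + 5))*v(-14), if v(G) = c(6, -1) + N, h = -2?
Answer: -385/2 ≈ -192.50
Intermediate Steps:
c(x, S) = -1/2 (c(x, S) = 1/(-2) = -1/2)
N = 0 (N = (0*(-5))*(-5) = 0*(-5) = 0)
v(G) = -1/2 (v(G) = -1/2 + 0 = -1/2)
(486 + ((38 - 144) + 5))*v(-14) = (486 + ((38 - 144) + 5))*(-1/2) = (486 + (-106 + 5))*(-1/2) = (486 - 101)*(-1/2) = 385*(-1/2) = -385/2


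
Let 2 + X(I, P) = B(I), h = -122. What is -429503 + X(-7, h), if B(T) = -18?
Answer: -429523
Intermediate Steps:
X(I, P) = -20 (X(I, P) = -2 - 18 = -20)
-429503 + X(-7, h) = -429503 - 20 = -429523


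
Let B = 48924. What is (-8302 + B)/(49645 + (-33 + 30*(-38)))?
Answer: 20311/24236 ≈ 0.83805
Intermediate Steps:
(-8302 + B)/(49645 + (-33 + 30*(-38))) = (-8302 + 48924)/(49645 + (-33 + 30*(-38))) = 40622/(49645 + (-33 - 1140)) = 40622/(49645 - 1173) = 40622/48472 = 40622*(1/48472) = 20311/24236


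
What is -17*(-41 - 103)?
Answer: 2448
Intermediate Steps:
-17*(-41 - 103) = -17*(-144) = 2448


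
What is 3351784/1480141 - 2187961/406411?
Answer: -1876288895277/601545583951 ≈ -3.1191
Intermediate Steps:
3351784/1480141 - 2187961/406411 = -1876288895277/601545583951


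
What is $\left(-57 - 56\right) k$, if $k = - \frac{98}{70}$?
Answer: $\frac{791}{5} \approx 158.2$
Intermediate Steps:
$k = - \frac{7}{5}$ ($k = \left(-98\right) \frac{1}{70} = - \frac{7}{5} \approx -1.4$)
$\left(-57 - 56\right) k = \left(-57 - 56\right) \left(- \frac{7}{5}\right) = \left(-113\right) \left(- \frac{7}{5}\right) = \frac{791}{5}$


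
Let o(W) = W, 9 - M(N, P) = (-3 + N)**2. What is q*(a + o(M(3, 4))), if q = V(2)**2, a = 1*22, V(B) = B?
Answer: 124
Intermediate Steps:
M(N, P) = 9 - (-3 + N)**2
a = 22
q = 4 (q = 2**2 = 4)
q*(a + o(M(3, 4))) = 4*(22 + 3*(6 - 1*3)) = 4*(22 + 3*(6 - 3)) = 4*(22 + 3*3) = 4*(22 + 9) = 4*31 = 124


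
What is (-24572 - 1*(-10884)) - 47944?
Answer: -61632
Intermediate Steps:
(-24572 - 1*(-10884)) - 47944 = (-24572 + 10884) - 47944 = -13688 - 47944 = -61632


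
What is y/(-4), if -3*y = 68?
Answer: 17/3 ≈ 5.6667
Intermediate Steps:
y = -68/3 (y = -⅓*68 = -68/3 ≈ -22.667)
y/(-4) = -68/3/(-4) = -¼*(-68/3) = 17/3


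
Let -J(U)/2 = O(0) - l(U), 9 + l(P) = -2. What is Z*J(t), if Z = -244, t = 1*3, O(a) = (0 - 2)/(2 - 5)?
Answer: 17080/3 ≈ 5693.3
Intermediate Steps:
l(P) = -11 (l(P) = -9 - 2 = -11)
O(a) = ⅔ (O(a) = -2/(-3) = -2*(-⅓) = ⅔)
t = 3
J(U) = -70/3 (J(U) = -2*(⅔ - 1*(-11)) = -2*(⅔ + 11) = -2*35/3 = -70/3)
Z*J(t) = -244*(-70/3) = 17080/3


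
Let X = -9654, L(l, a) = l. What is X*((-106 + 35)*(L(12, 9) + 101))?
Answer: 77454042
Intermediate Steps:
X*((-106 + 35)*(L(12, 9) + 101)) = -9654*(-106 + 35)*(12 + 101) = -(-685434)*113 = -9654*(-8023) = 77454042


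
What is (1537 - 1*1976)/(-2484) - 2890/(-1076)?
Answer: 1912781/668196 ≈ 2.8626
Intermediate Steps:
(1537 - 1*1976)/(-2484) - 2890/(-1076) = (1537 - 1976)*(-1/2484) - 2890*(-1/1076) = -439*(-1/2484) + 1445/538 = 439/2484 + 1445/538 = 1912781/668196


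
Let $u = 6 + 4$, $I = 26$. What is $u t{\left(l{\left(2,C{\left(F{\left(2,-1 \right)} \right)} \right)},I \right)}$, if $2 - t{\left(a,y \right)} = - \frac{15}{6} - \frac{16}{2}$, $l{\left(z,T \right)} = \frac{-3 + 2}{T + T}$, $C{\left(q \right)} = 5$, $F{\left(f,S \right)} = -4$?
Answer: $125$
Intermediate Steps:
$l{\left(z,T \right)} = - \frac{1}{2 T}$
$u = 10$
$t{\left(a,y \right)} = \frac{25}{2}$ ($t{\left(a,y \right)} = 2 - \left(- \frac{15}{6} - \frac{16}{2}\right) = 2 - \left(\left(-15\right) \frac{1}{6} - 8\right) = 2 - \left(- \frac{5}{2} - 8\right) = 2 - - \frac{21}{2} = 2 + \frac{21}{2} = \frac{25}{2}$)
$u t{\left(l{\left(2,C{\left(F{\left(2,-1 \right)} \right)} \right)},I \right)} = 10 \cdot \frac{25}{2} = 125$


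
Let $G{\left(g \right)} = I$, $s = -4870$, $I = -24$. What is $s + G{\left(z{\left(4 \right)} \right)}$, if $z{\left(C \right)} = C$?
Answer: $-4894$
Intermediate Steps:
$G{\left(g \right)} = -24$
$s + G{\left(z{\left(4 \right)} \right)} = -4870 - 24 = -4894$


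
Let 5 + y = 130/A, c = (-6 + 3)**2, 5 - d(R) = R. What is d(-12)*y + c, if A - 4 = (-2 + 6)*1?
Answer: 801/4 ≈ 200.25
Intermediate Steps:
d(R) = 5 - R
A = 8 (A = 4 + (-2 + 6)*1 = 4 + 4*1 = 4 + 4 = 8)
c = 9 (c = (-3)**2 = 9)
y = 45/4 (y = -5 + 130/8 = -5 + 130*(1/8) = -5 + 65/4 = 45/4 ≈ 11.250)
d(-12)*y + c = (5 - 1*(-12))*(45/4) + 9 = (5 + 12)*(45/4) + 9 = 17*(45/4) + 9 = 765/4 + 9 = 801/4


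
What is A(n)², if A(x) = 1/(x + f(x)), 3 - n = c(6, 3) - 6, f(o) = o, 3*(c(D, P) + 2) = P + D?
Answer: 1/256 ≈ 0.0039063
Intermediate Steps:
c(D, P) = -2 + D/3 + P/3 (c(D, P) = -2 + (P + D)/3 = -2 + (D + P)/3 = -2 + (D/3 + P/3) = -2 + D/3 + P/3)
n = 8 (n = 3 - ((-2 + (⅓)*6 + (⅓)*3) - 6) = 3 - ((-2 + 2 + 1) - 6) = 3 - (1 - 6) = 3 - 1*(-5) = 3 + 5 = 8)
A(x) = 1/(2*x) (A(x) = 1/(x + x) = 1/(2*x))
A(n)² = ((½)/8)² = ((½)*(⅛))² = (1/16)² = 1/256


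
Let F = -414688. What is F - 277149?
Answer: -691837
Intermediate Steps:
F - 277149 = -414688 - 277149 = -691837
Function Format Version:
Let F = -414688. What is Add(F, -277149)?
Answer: -691837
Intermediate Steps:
Add(F, -277149) = Add(-414688, -277149) = -691837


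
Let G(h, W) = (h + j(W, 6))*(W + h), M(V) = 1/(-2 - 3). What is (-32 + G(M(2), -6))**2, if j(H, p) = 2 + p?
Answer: 4036081/625 ≈ 6457.7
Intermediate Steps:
M(V) = -1/5 (M(V) = 1/(-5) = -1/5)
G(h, W) = (8 + h)*(W + h) (G(h, W) = (h + (2 + 6))*(W + h) = (h + 8)*(W + h) = (8 + h)*(W + h))
(-32 + G(M(2), -6))**2 = (-32 + ((-1/5)**2 + 8*(-6) + 8*(-1/5) - 6*(-1/5)))**2 = (-32 + (1/25 - 48 - 8/5 + 6/5))**2 = (-32 - 1209/25)**2 = (-2009/25)**2 = 4036081/625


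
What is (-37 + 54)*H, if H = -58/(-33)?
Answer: 986/33 ≈ 29.879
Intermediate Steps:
H = 58/33 (H = -58*(-1/33) = 58/33 ≈ 1.7576)
(-37 + 54)*H = (-37 + 54)*(58/33) = 17*(58/33) = 986/33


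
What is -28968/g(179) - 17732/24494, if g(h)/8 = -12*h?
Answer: 8434073/8768852 ≈ 0.96182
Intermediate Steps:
g(h) = -96*h (g(h) = 8*(-12*h) = -96*h)
-28968/g(179) - 17732/24494 = -28968/((-96*179)) - 17732/24494 = -28968/(-17184) - 17732*1/24494 = -28968*(-1/17184) - 8866/12247 = 1207/716 - 8866/12247 = 8434073/8768852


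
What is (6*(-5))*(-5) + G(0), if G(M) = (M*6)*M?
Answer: 150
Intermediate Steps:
G(M) = 6*M**2 (G(M) = (6*M)*M = 6*M**2)
(6*(-5))*(-5) + G(0) = (6*(-5))*(-5) + 6*0**2 = -30*(-5) + 6*0 = 150 + 0 = 150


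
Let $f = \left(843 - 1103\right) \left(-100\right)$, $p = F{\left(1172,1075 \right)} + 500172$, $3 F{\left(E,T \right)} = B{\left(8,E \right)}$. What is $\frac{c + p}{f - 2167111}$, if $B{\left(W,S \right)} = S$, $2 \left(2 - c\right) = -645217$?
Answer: $- \frac{705577}{1835238} \approx -0.38446$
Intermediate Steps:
$c = \frac{645221}{2}$ ($c = 2 - - \frac{645217}{2} = 2 + \frac{645217}{2} = \frac{645221}{2} \approx 3.2261 \cdot 10^{5}$)
$F{\left(E,T \right)} = \frac{E}{3}$
$p = \frac{1501688}{3}$ ($p = \frac{1}{3} \cdot 1172 + 500172 = \frac{1172}{3} + 500172 = \frac{1501688}{3} \approx 5.0056 \cdot 10^{5}$)
$f = 26000$ ($f = \left(-260\right) \left(-100\right) = 26000$)
$\frac{c + p}{f - 2167111} = \frac{\frac{645221}{2} + \frac{1501688}{3}}{26000 - 2167111} = \frac{4939039}{6 \left(-2141111\right)} = \frac{4939039}{6} \left(- \frac{1}{2141111}\right) = - \frac{705577}{1835238}$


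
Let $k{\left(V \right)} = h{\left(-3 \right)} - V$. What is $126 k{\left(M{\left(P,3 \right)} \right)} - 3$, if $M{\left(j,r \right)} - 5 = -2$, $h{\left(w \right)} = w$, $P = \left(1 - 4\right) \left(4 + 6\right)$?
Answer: $-759$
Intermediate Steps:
$P = -30$ ($P = \left(-3\right) 10 = -30$)
$M{\left(j,r \right)} = 3$ ($M{\left(j,r \right)} = 5 - 2 = 3$)
$k{\left(V \right)} = -3 - V$
$126 k{\left(M{\left(P,3 \right)} \right)} - 3 = 126 \left(-3 - 3\right) - 3 = 126 \left(-6\right) - 3 = -756 - 3 = -759$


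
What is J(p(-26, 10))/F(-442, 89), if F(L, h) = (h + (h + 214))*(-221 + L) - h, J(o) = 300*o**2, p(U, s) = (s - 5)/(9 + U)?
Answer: -1500/15027133 ≈ -9.9819e-5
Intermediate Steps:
p(U, s) = (-5 + s)/(9 + U)
F(L, h) = -h + (-221 + L)*(214 + 2*h) (F(L, h) = (h + (214 + h))*(-221 + L) - h = (214 + 2*h)*(-221 + L) - h = (-221 + L)*(214 + 2*h) - h = -h + (-221 + L)*(214 + 2*h))
J(p(-26, 10))/F(-442, 89) = (300*((-5 + 10)/(9 - 26))**2)/(-47294 - 443*89 + 214*(-442) + 2*(-442)*89) = (300*(5/(-17))**2)/(-47294 - 39427 - 94588 - 78676) = (300*(-1/17*5)**2)/(-259985) = (300*(-5/17)**2)*(-1/259985) = (300*(25/289))*(-1/259985) = (7500/289)*(-1/259985) = -1500/15027133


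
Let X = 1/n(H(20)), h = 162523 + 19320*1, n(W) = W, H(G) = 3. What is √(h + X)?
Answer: √1636590/3 ≈ 426.43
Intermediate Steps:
h = 181843 (h = 162523 + 19320 = 181843)
X = ⅓ (X = 1/3 = ⅓ ≈ 0.33333)
√(h + X) = √(181843 + ⅓) = √(545530/3) = √1636590/3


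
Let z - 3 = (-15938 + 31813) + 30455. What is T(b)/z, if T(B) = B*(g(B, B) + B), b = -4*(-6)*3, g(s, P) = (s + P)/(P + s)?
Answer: 5256/46333 ≈ 0.11344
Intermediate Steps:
g(s, P) = 1 (g(s, P) = (P + s)/(P + s) = 1)
z = 46333 (z = 3 + ((-15938 + 31813) + 30455) = 3 + (15875 + 30455) = 3 + 46330 = 46333)
b = 72 (b = 24*3 = 72)
T(B) = B*(1 + B)
T(b)/z = (72*(1 + 72))/46333 = (72*73)*(1/46333) = 5256*(1/46333) = 5256/46333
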